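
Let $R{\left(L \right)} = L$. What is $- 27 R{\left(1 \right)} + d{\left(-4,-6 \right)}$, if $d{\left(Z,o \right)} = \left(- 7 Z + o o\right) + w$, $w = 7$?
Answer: $44$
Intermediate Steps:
$d{\left(Z,o \right)} = 7 + o^{2} - 7 Z$ ($d{\left(Z,o \right)} = \left(- 7 Z + o o\right) + 7 = \left(- 7 Z + o^{2}\right) + 7 = \left(o^{2} - 7 Z\right) + 7 = 7 + o^{2} - 7 Z$)
$- 27 R{\left(1 \right)} + d{\left(-4,-6 \right)} = \left(-27\right) 1 + \left(7 + \left(-6\right)^{2} - -28\right) = -27 + \left(7 + 36 + 28\right) = -27 + 71 = 44$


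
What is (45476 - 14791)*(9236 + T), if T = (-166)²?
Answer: 1128962520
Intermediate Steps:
T = 27556
(45476 - 14791)*(9236 + T) = (45476 - 14791)*(9236 + 27556) = 30685*36792 = 1128962520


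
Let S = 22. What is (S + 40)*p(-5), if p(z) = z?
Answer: -310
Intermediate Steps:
(S + 40)*p(-5) = (22 + 40)*(-5) = 62*(-5) = -310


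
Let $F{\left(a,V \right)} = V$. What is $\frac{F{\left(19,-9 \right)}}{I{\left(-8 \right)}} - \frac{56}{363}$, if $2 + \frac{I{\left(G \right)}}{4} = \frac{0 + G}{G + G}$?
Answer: $\frac{977}{726} \approx 1.3457$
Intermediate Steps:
$I{\left(G \right)} = -6$ ($I{\left(G \right)} = -8 + 4 \frac{0 + G}{G + G} = -8 + 4 \frac{G}{2 G} = -8 + 4 G \frac{1}{2 G} = -8 + 4 \cdot \frac{1}{2} = -8 + 2 = -6$)
$\frac{F{\left(19,-9 \right)}}{I{\left(-8 \right)}} - \frac{56}{363} = - \frac{9}{-6} - \frac{56}{363} = \left(-9\right) \left(- \frac{1}{6}\right) - \frac{56}{363} = \frac{3}{2} - \frac{56}{363} = \frac{977}{726}$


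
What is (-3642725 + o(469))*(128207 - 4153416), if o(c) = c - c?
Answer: 14662729454525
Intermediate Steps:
o(c) = 0
(-3642725 + o(469))*(128207 - 4153416) = (-3642725 + 0)*(128207 - 4153416) = -3642725*(-4025209) = 14662729454525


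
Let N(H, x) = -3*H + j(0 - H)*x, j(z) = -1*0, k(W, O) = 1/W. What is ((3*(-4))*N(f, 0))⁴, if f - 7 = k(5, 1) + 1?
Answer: 4746193387776/625 ≈ 7.5939e+9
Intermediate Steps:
f = 41/5 (f = 7 + (1/5 + 1) = 7 + (⅕ + 1) = 7 + 6/5 = 41/5 ≈ 8.2000)
j(z) = 0
N(H, x) = -3*H (N(H, x) = -3*H + 0*x = -3*H + 0 = -3*H)
((3*(-4))*N(f, 0))⁴ = ((3*(-4))*(-3*41/5))⁴ = (-12*(-123/5))⁴ = (1476/5)⁴ = 4746193387776/625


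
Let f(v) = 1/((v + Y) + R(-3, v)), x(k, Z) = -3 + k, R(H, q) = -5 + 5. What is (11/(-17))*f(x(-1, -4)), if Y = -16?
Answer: 11/340 ≈ 0.032353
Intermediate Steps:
R(H, q) = 0
f(v) = 1/(-16 + v) (f(v) = 1/((v - 16) + 0) = 1/((-16 + v) + 0) = 1/(-16 + v))
(11/(-17))*f(x(-1, -4)) = (11/(-17))/(-16 + (-3 - 1)) = (11*(-1/17))/(-16 - 4) = -11/17/(-20) = -11/17*(-1/20) = 11/340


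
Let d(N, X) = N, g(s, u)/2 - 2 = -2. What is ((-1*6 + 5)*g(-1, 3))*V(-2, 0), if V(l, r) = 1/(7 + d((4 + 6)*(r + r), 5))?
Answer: 0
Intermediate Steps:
g(s, u) = 0 (g(s, u) = 4 + 2*(-2) = 4 - 4 = 0)
V(l, r) = 1/(7 + 20*r) (V(l, r) = 1/(7 + (4 + 6)*(r + r)) = 1/(7 + 10*(2*r)) = 1/(7 + 20*r))
((-1*6 + 5)*g(-1, 3))*V(-2, 0) = ((-1*6 + 5)*0)/(7 + 20*0) = ((-6 + 5)*0)/(7 + 0) = -1*0/7 = 0*(⅐) = 0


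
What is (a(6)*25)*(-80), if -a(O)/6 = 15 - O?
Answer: 108000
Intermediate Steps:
a(O) = -90 + 6*O (a(O) = -6*(15 - O) = -90 + 6*O)
(a(6)*25)*(-80) = ((-90 + 6*6)*25)*(-80) = ((-90 + 36)*25)*(-80) = -54*25*(-80) = -1350*(-80) = 108000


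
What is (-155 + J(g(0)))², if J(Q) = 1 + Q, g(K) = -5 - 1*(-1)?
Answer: 24964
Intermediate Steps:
g(K) = -4 (g(K) = -5 + 1 = -4)
(-155 + J(g(0)))² = (-155 + (1 - 4))² = (-155 - 3)² = (-158)² = 24964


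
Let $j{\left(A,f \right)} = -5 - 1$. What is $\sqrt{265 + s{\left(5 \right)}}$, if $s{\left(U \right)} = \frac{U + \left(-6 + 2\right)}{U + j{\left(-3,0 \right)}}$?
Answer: $2 \sqrt{66} \approx 16.248$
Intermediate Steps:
$j{\left(A,f \right)} = -6$
$s{\left(U \right)} = \frac{-4 + U}{-6 + U}$ ($s{\left(U \right)} = \frac{U + \left(-6 + 2\right)}{U - 6} = \frac{U - 4}{-6 + U} = \frac{-4 + U}{-6 + U}$)
$\sqrt{265 + s{\left(5 \right)}} = \sqrt{265 + \frac{-4 + 5}{-6 + 5}} = \sqrt{265 + \frac{1}{-1} \cdot 1} = \sqrt{265 - 1} = \sqrt{264} = 2 \sqrt{66}$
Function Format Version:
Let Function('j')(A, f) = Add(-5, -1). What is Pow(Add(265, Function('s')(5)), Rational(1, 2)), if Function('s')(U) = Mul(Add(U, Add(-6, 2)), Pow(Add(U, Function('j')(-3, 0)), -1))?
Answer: Mul(2, Pow(66, Rational(1, 2))) ≈ 16.248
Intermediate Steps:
Function('j')(A, f) = -6
Function('s')(U) = Mul(Pow(Add(-6, U), -1), Add(-4, U)) (Function('s')(U) = Mul(Add(U, Add(-6, 2)), Pow(Add(U, -6), -1)) = Mul(Add(U, -4), Pow(Add(-6, U), -1)) = Mul(Add(-4, U), Pow(Add(-6, U), -1)) = Mul(Pow(Add(-6, U), -1), Add(-4, U)))
Pow(Add(265, Function('s')(5)), Rational(1, 2)) = Pow(Add(265, Mul(Pow(Add(-6, 5), -1), Add(-4, 5))), Rational(1, 2)) = Pow(Add(265, Mul(Pow(-1, -1), 1)), Rational(1, 2)) = Pow(Add(265, Mul(-1, 1)), Rational(1, 2)) = Pow(Add(265, -1), Rational(1, 2)) = Pow(264, Rational(1, 2)) = Mul(2, Pow(66, Rational(1, 2)))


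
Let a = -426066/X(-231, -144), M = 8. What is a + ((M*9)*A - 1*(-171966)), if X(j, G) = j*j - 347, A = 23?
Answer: 4601985321/26507 ≈ 1.7361e+5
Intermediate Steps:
X(j, G) = -347 + j² (X(j, G) = j² - 347 = -347 + j²)
a = -213033/26507 (a = -426066/(-347 + (-231)²) = -426066/(-347 + 53361) = -426066/53014 = -426066*1/53014 = -213033/26507 ≈ -8.0369)
a + ((M*9)*A - 1*(-171966)) = -213033/26507 + ((8*9)*23 - 1*(-171966)) = -213033/26507 + (72*23 + 171966) = -213033/26507 + (1656 + 171966) = -213033/26507 + 173622 = 4601985321/26507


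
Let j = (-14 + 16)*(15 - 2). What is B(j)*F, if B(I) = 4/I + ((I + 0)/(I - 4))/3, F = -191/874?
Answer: -44885/374946 ≈ -0.11971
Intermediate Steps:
F = -191/874 (F = -191*1/874 = -191/874 ≈ -0.21854)
j = 26 (j = 2*13 = 26)
B(I) = 4/I + I/(3*(-4 + I)) (B(I) = 4/I + (I/(-4 + I))*(⅓) = 4/I + I/(3*(-4 + I)))
B(j)*F = ((⅓)*(-48 + 26² + 12*26)/(26*(-4 + 26)))*(-191/874) = ((⅓)*(1/26)*(-48 + 676 + 312)/22)*(-191/874) = ((⅓)*(1/26)*(1/22)*940)*(-191/874) = (235/429)*(-191/874) = -44885/374946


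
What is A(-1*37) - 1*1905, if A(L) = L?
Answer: -1942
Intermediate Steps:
A(-1*37) - 1*1905 = -1*37 - 1*1905 = -37 - 1905 = -1942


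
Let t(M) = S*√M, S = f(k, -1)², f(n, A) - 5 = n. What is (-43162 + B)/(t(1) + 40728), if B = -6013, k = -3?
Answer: -49175/40732 ≈ -1.2073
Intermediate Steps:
f(n, A) = 5 + n
S = 4 (S = (5 - 3)² = 2² = 4)
t(M) = 4*√M
(-43162 + B)/(t(1) + 40728) = (-43162 - 6013)/(4*√1 + 40728) = -49175/(4*1 + 40728) = -49175/(4 + 40728) = -49175/40732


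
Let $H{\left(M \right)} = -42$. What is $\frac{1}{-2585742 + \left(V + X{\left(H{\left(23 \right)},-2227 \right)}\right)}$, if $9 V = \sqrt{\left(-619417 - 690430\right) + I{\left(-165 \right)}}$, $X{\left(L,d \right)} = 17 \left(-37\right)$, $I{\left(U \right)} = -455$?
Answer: $- \frac{209496051}{541834512231223} - \frac{9 i \sqrt{1310302}}{541834512231223} \approx -3.8664 \cdot 10^{-7} - 1.9013 \cdot 10^{-11} i$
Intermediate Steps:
$X{\left(L,d \right)} = -629$
$V = \frac{i \sqrt{1310302}}{9}$ ($V = \frac{\sqrt{\left(-619417 - 690430\right) - 455}}{9} = \frac{\sqrt{-1309847 - 455}}{9} = \frac{\sqrt{-1310302}}{9} = \frac{i \sqrt{1310302}}{9} \approx 127.19 i$)
$\frac{1}{-2585742 + \left(V + X{\left(H{\left(23 \right)},-2227 \right)}\right)} = \frac{1}{-2585742 - \left(629 - \frac{i \sqrt{1310302}}{9}\right)} = \frac{1}{-2586371 + \frac{i \sqrt{1310302}}{9}}$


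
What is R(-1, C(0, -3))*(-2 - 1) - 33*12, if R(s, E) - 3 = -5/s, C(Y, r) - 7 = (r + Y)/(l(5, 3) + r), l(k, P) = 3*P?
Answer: -420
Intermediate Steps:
C(Y, r) = 7 + (Y + r)/(9 + r) (C(Y, r) = 7 + (r + Y)/(3*3 + r) = 7 + (Y + r)/(9 + r))
R(s, E) = 3 - 5/s
R(-1, C(0, -3))*(-2 - 1) - 33*12 = (3 - 5/(-1))*(-2 - 1) - 33*12 = (3 - 5*(-1))*(-3) - 396 = (3 + 5)*(-3) - 396 = 8*(-3) - 396 = -24 - 396 = -420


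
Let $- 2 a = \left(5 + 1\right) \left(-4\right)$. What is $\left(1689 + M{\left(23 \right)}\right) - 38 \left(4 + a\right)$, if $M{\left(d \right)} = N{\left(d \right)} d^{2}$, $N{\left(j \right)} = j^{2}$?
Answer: $280922$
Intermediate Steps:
$a = 12$ ($a = - \frac{\left(5 + 1\right) \left(-4\right)}{2} = - \frac{6 \left(-4\right)}{2} = \left(- \frac{1}{2}\right) \left(-24\right) = 12$)
$M{\left(d \right)} = d^{4}$ ($M{\left(d \right)} = d^{2} d^{2} = d^{4}$)
$\left(1689 + M{\left(23 \right)}\right) - 38 \left(4 + a\right) = \left(1689 + 23^{4}\right) - 38 \left(4 + 12\right) = \left(1689 + 279841\right) - 608 = 281530 - 608 = 280922$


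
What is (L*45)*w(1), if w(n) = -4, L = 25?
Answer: -4500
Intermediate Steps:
(L*45)*w(1) = (25*45)*(-4) = 1125*(-4) = -4500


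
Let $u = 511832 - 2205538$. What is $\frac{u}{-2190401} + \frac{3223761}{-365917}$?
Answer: $- \frac{6441573499759}{801504962717} \approx -8.0368$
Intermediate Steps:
$u = -1693706$
$\frac{u}{-2190401} + \frac{3223761}{-365917} = - \frac{1693706}{-2190401} + \frac{3223761}{-365917} = \left(-1693706\right) \left(- \frac{1}{2190401}\right) + 3223761 \left(- \frac{1}{365917}\right) = \frac{1693706}{2190401} - \frac{3223761}{365917} = - \frac{6441573499759}{801504962717}$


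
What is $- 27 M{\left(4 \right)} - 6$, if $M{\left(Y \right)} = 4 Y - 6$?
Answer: $-276$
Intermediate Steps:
$M{\left(Y \right)} = -6 + 4 Y$
$- 27 M{\left(4 \right)} - 6 = - 27 \left(-6 + 4 \cdot 4\right) - 6 = - 27 \left(-6 + 16\right) - 6 = \left(-27\right) 10 - 6 = -270 - 6 = -276$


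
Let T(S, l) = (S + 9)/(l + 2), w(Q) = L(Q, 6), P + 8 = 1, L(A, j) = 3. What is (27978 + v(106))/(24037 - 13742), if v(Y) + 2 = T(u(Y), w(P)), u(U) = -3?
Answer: 139886/51475 ≈ 2.7176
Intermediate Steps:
P = -7 (P = -8 + 1 = -7)
w(Q) = 3
T(S, l) = (9 + S)/(2 + l)
v(Y) = -4/5 (v(Y) = -2 + (9 - 3)/(2 + 3) = -2 + 6/5 = -4/5)
(27978 + v(106))/(24037 - 13742) = (27978 - 4/5)/(24037 - 13742) = (139886/5)/10295 = (139886/5)*(1/10295) = 139886/51475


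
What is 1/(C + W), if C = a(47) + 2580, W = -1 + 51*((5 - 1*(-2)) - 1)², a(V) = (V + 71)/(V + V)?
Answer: 47/207564 ≈ 0.00022644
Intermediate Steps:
a(V) = (71 + V)/(2*V) (a(V) = (71 + V)/((2*V)) = (71 + V)*(1/(2*V)) = (71 + V)/(2*V))
W = 1835 (W = -1 + 51*((5 + 2) - 1)² = -1 + 51*(7 - 1)² = -1 + 51*6² = -1 + 51*36 = -1 + 1836 = 1835)
C = 121319/47 (C = (½)*(71 + 47)/47 + 2580 = (½)*(1/47)*118 + 2580 = 59/47 + 2580 = 121319/47 ≈ 2581.3)
1/(C + W) = 1/(121319/47 + 1835) = 1/(207564/47) = 47/207564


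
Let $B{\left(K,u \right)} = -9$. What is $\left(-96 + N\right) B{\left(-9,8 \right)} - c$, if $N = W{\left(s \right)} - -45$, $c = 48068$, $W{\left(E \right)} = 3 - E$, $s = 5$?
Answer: $-47591$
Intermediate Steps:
$N = 43$ ($N = \left(3 - 5\right) - -45 = \left(3 - 5\right) + 45 = -2 + 45 = 43$)
$\left(-96 + N\right) B{\left(-9,8 \right)} - c = \left(-96 + 43\right) \left(-9\right) - 48068 = \left(-53\right) \left(-9\right) - 48068 = 477 - 48068 = -47591$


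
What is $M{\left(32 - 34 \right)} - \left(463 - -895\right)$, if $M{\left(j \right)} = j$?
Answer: $-1360$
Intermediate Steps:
$M{\left(32 - 34 \right)} - \left(463 - -895\right) = \left(32 - 34\right) - \left(463 - -895\right) = \left(32 - 34\right) - \left(463 + 895\right) = -2 - 1358 = -1360$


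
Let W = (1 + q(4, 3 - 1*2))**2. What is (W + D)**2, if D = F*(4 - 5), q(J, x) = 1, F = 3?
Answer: 1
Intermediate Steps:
D = -3 (D = 3*(4 - 5) = 3*(-1) = -3)
W = 4 (W = (1 + 1)**2 = 2**2 = 4)
(W + D)**2 = (4 - 3)**2 = 1**2 = 1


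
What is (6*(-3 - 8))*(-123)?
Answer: 8118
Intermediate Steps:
(6*(-3 - 8))*(-123) = (6*(-11))*(-123) = -66*(-123) = 8118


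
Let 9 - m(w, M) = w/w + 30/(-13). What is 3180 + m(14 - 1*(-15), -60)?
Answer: 41474/13 ≈ 3190.3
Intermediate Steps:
m(w, M) = 134/13 (m(w, M) = 9 - (w/w + 30/(-13)) = 9 - (1 + 30*(-1/13)) = 9 - (1 - 30/13) = 9 - 1*(-17/13) = 9 + 17/13 = 134/13)
3180 + m(14 - 1*(-15), -60) = 3180 + 134/13 = 41474/13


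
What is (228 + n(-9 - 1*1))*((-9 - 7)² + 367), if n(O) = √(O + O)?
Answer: 142044 + 1246*I*√5 ≈ 1.4204e+5 + 2786.1*I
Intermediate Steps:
n(O) = √2*√O (n(O) = √(2*O) = √2*√O)
(228 + n(-9 - 1*1))*((-9 - 7)² + 367) = (228 + √2*√(-9 - 1*1))*((-9 - 7)² + 367) = (228 + √2*√(-9 - 1))*((-16)² + 367) = (228 + √2*√(-10))*(256 + 367) = (228 + √2*(I*√10))*623 = (228 + 2*I*√5)*623 = 142044 + 1246*I*√5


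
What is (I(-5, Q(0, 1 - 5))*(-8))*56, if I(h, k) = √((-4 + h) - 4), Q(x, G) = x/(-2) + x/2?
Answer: -448*I*√13 ≈ -1615.3*I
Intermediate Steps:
Q(x, G) = 0 (Q(x, G) = x*(-½) + x*(½) = -x/2 + x/2 = 0)
I(h, k) = √(-8 + h)
(I(-5, Q(0, 1 - 5))*(-8))*56 = (√(-8 - 5)*(-8))*56 = (√(-13)*(-8))*56 = ((I*√13)*(-8))*56 = -8*I*√13*56 = -448*I*√13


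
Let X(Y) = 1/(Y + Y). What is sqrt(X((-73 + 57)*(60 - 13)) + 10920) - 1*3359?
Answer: -3359 + sqrt(1543825826)/376 ≈ -3254.5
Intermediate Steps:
X(Y) = 1/(2*Y)
sqrt(X((-73 + 57)*(60 - 13)) + 10920) - 1*3359 = sqrt(1/(2*(((-73 + 57)*(60 - 13)))) + 10920) - 1*3359 = sqrt(1/(2*((-16*47))) + 10920) - 3359 = sqrt((1/2)/(-752) + 10920) - 3359 = sqrt((1/2)*(-1/752) + 10920) - 3359 = sqrt(-1/1504 + 10920) - 3359 = sqrt(16423679/1504) - 3359 = sqrt(1543825826)/376 - 3359 = -3359 + sqrt(1543825826)/376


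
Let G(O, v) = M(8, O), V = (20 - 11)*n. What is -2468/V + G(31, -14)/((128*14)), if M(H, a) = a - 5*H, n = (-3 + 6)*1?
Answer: -4422899/48384 ≈ -91.412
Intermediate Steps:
n = 3 (n = 3*1 = 3)
V = 27 (V = (20 - 11)*3 = 9*3 = 27)
G(O, v) = -40 + O (G(O, v) = O - 5*8 = O - 40 = -40 + O)
-2468/V + G(31, -14)/((128*14)) = -2468/27 + (-40 + 31)/((128*14)) = -2468*1/27 - 9/1792 = -2468/27 - 9*1/1792 = -2468/27 - 9/1792 = -4422899/48384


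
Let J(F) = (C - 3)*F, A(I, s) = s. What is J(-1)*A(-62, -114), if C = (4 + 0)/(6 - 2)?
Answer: -228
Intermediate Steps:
C = 1 (C = 4/4 = 4*(¼) = 1)
J(F) = -2*F (J(F) = (1 - 3)*F = -2*F)
J(-1)*A(-62, -114) = -2*(-1)*(-114) = 2*(-114) = -228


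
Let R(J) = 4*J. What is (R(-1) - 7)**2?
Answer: 121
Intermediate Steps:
(R(-1) - 7)**2 = (4*(-1) - 7)**2 = (-4 - 7)**2 = (-11)**2 = 121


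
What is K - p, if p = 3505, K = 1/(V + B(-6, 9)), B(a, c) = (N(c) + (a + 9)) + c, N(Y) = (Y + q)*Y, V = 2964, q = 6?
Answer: -10904054/3111 ≈ -3505.0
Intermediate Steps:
N(Y) = Y*(6 + Y) (N(Y) = (Y + 6)*Y = (6 + Y)*Y = Y*(6 + Y))
B(a, c) = 9 + a + c + c*(6 + c) (B(a, c) = (c*(6 + c) + (a + 9)) + c = (c*(6 + c) + (9 + a)) + c = (9 + a + c*(6 + c)) + c = 9 + a + c + c*(6 + c))
K = 1/3111 (K = 1/(2964 + (9 - 6 + 9 + 9*(6 + 9))) = 1/(2964 + (9 - 6 + 9 + 9*15)) = 1/(2964 + (9 - 6 + 9 + 135)) = 1/(2964 + 147) = 1/3111 ≈ 0.00032144)
K - p = 1/3111 - 1*3505 = 1/3111 - 3505 = -10904054/3111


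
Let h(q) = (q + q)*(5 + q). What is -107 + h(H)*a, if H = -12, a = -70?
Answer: -11867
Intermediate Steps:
h(q) = 2*q*(5 + q) (h(q) = (2*q)*(5 + q) = 2*q*(5 + q))
-107 + h(H)*a = -107 + (2*(-12)*(5 - 12))*(-70) = -107 + (2*(-12)*(-7))*(-70) = -107 + 168*(-70) = -107 - 11760 = -11867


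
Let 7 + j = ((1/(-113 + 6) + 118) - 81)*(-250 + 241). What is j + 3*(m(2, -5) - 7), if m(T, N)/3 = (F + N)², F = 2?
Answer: -29951/107 ≈ -279.92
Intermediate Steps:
m(T, N) = 3*(2 + N)²
j = -36371/107 (j = -7 + ((1/(-113 + 6) + 118) - 81)*(-250 + 241) = -7 + ((1/(-107) + 118) - 81)*(-9) = -7 + ((-1/107 + 118) - 81)*(-9) = -7 + (12625/107 - 81)*(-9) = -7 + (3958/107)*(-9) = -7 - 35622/107 = -36371/107 ≈ -339.92)
j + 3*(m(2, -5) - 7) = -36371/107 + 3*(3*(2 - 5)² - 7) = -36371/107 + 3*(3*(-3)² - 7) = -36371/107 + 3*(3*9 - 7) = -36371/107 + 3*(27 - 7) = -36371/107 + 3*20 = -36371/107 + 60 = -29951/107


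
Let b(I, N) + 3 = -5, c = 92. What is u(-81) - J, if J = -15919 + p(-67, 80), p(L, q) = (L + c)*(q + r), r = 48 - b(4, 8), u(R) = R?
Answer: 12438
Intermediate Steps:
b(I, N) = -8 (b(I, N) = -3 - 5 = -8)
r = 56 (r = 48 - 1*(-8) = 48 + 8 = 56)
p(L, q) = (56 + q)*(92 + L) (p(L, q) = (L + 92)*(q + 56) = (92 + L)*(56 + q) = (56 + q)*(92 + L))
J = -12519 (J = -15919 + (5152 + 56*(-67) + 92*80 - 67*80) = -15919 + (5152 - 3752 + 7360 - 5360) = -15919 + 3400 = -12519)
u(-81) - J = -81 - 1*(-12519) = -81 + 12519 = 12438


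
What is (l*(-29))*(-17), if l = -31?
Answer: -15283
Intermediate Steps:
(l*(-29))*(-17) = -31*(-29)*(-17) = 899*(-17) = -15283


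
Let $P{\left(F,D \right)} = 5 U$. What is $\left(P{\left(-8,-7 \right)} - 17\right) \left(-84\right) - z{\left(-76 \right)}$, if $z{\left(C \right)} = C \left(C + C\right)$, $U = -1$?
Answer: $-9704$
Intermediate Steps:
$P{\left(F,D \right)} = -5$ ($P{\left(F,D \right)} = 5 \left(-1\right) = -5$)
$z{\left(C \right)} = 2 C^{2}$ ($z{\left(C \right)} = C 2 C = 2 C^{2}$)
$\left(P{\left(-8,-7 \right)} - 17\right) \left(-84\right) - z{\left(-76 \right)} = \left(-5 - 17\right) \left(-84\right) - 2 \left(-76\right)^{2} = \left(-22\right) \left(-84\right) - 2 \cdot 5776 = 1848 - 11552 = -9704$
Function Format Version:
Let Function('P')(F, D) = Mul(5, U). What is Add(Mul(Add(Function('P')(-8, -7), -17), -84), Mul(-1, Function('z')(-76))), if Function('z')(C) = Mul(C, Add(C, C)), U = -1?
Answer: -9704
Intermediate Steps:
Function('P')(F, D) = -5 (Function('P')(F, D) = Mul(5, -1) = -5)
Function('z')(C) = Mul(2, Pow(C, 2)) (Function('z')(C) = Mul(C, Mul(2, C)) = Mul(2, Pow(C, 2)))
Add(Mul(Add(Function('P')(-8, -7), -17), -84), Mul(-1, Function('z')(-76))) = Add(Mul(Add(-5, -17), -84), Mul(-1, Mul(2, Pow(-76, 2)))) = Add(Mul(-22, -84), Mul(-1, Mul(2, 5776))) = Add(1848, Mul(-1, 11552)) = Add(1848, -11552) = -9704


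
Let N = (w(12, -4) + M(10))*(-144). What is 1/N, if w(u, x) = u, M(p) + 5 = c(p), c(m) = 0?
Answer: -1/1008 ≈ -0.00099206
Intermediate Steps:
M(p) = -5 (M(p) = -5 + 0 = -5)
N = -1008 (N = (12 - 5)*(-144) = 7*(-144) = -1008)
1/N = 1/(-1008) = -1/1008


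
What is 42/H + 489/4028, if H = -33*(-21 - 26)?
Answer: 309205/2082476 ≈ 0.14848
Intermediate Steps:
H = 1551 (H = -33*(-47) = 1551)
42/H + 489/4028 = 42/1551 + 489/4028 = 42*(1/1551) + 489*(1/4028) = 14/517 + 489/4028 = 309205/2082476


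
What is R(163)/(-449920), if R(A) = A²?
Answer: -26569/449920 ≈ -0.059053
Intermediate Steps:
R(163)/(-449920) = 163²/(-449920) = 26569*(-1/449920) = -26569/449920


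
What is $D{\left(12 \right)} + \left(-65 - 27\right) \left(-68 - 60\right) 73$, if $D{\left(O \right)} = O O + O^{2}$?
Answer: $859936$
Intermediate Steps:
$D{\left(O \right)} = 2 O^{2}$ ($D{\left(O \right)} = O^{2} + O^{2} = 2 O^{2}$)
$D{\left(12 \right)} + \left(-65 - 27\right) \left(-68 - 60\right) 73 = 2 \cdot 12^{2} + \left(-65 - 27\right) \left(-68 - 60\right) 73 = 2 \cdot 144 + \left(-92\right) \left(-128\right) 73 = 288 + 11776 \cdot 73 = 288 + 859648 = 859936$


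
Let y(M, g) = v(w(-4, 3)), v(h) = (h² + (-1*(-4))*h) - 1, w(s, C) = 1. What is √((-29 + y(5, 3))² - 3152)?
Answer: 19*I*√7 ≈ 50.269*I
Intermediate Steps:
v(h) = -1 + h² + 4*h (v(h) = (h² + 4*h) - 1 = -1 + h² + 4*h)
y(M, g) = 4 (y(M, g) = -1 + 1² + 4*1 = -1 + 1 + 4 = 4)
√((-29 + y(5, 3))² - 3152) = √((-29 + 4)² - 3152) = √((-25)² - 3152) = √(625 - 3152) = √(-2527) = 19*I*√7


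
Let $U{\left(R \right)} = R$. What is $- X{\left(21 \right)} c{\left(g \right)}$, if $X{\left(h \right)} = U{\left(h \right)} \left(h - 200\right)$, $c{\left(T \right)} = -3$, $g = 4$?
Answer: $-11277$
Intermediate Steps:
$X{\left(h \right)} = h \left(-200 + h\right)$ ($X{\left(h \right)} = h \left(h - 200\right) = h \left(-200 + h\right)$)
$- X{\left(21 \right)} c{\left(g \right)} = - 21 \left(-200 + 21\right) \left(-3\right) = - 21 \left(-179\right) \left(-3\right) = \left(-1\right) \left(-3759\right) \left(-3\right) = 3759 \left(-3\right) = -11277$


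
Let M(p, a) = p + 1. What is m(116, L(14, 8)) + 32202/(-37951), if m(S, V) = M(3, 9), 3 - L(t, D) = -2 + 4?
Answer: 119602/37951 ≈ 3.1515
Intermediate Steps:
L(t, D) = 1 (L(t, D) = 3 - (-2 + 4) = 3 - 1*2 = 3 - 2 = 1)
M(p, a) = 1 + p
m(S, V) = 4 (m(S, V) = 1 + 3 = 4)
m(116, L(14, 8)) + 32202/(-37951) = 4 + 32202/(-37951) = 4 + 32202*(-1/37951) = 4 - 32202/37951 = 119602/37951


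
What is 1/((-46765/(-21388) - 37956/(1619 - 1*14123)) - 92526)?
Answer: -11143148/1030972722161 ≈ -1.0808e-5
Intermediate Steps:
1/((-46765/(-21388) - 37956/(1619 - 1*14123)) - 92526) = 1/((-46765*(-1/21388) - 37956/(1619 - 14123)) - 92526) = 1/((46765/21388 - 37956/(-12504)) - 92526) = 1/((46765/21388 - 37956*(-1/12504)) - 92526) = 1/((46765/21388 + 3163/1042) - 92526) = 1/(58189687/11143148 - 92526) = 1/(-1030972722161/11143148) = -11143148/1030972722161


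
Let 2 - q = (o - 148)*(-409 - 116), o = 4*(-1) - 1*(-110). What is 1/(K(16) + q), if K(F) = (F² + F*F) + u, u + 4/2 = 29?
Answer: -1/21509 ≈ -4.6492e-5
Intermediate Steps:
u = 27 (u = -2 + 29 = 27)
o = 106 (o = -4 + 110 = 106)
K(F) = 27 + 2*F² (K(F) = (F² + F*F) + 27 = (F² + F²) + 27 = 2*F² + 27 = 27 + 2*F²)
q = -22048 (q = 2 - (106 - 148)*(-409 - 116) = 2 - (-42)*(-525) = 2 - 1*22050 = 2 - 22050 = -22048)
1/(K(16) + q) = 1/((27 + 2*16²) - 22048) = 1/((27 + 2*256) - 22048) = 1/((27 + 512) - 22048) = 1/(539 - 22048) = 1/(-21509) = -1/21509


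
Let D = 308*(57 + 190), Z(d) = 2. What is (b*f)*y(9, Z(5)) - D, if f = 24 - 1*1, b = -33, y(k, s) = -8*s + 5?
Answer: -67727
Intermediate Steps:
y(k, s) = 5 - 8*s
f = 23 (f = 24 - 1 = 23)
D = 76076 (D = 308*247 = 76076)
(b*f)*y(9, Z(5)) - D = (-33*23)*(5 - 8*2) - 1*76076 = -759*(5 - 16) - 76076 = -759*(-11) - 76076 = 8349 - 76076 = -67727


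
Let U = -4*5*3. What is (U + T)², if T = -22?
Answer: 6724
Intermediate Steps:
U = -60 (U = -20*3 = -60)
(U + T)² = (-60 - 22)² = (-82)² = 6724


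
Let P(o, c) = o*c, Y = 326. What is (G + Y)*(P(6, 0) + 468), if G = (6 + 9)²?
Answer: 257868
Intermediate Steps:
P(o, c) = c*o
G = 225 (G = 15² = 225)
(G + Y)*(P(6, 0) + 468) = (225 + 326)*(0*6 + 468) = 551*(0 + 468) = 551*468 = 257868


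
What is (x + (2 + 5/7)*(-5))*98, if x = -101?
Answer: -11228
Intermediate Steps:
(x + (2 + 5/7)*(-5))*98 = (-101 + (2 + 5/7)*(-5))*98 = (-101 + (19/7)*(-5))*98 = (-101 - 95/7)*98 = -802/7*98 = -11228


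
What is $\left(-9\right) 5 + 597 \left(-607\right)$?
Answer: $-362424$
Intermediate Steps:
$\left(-9\right) 5 + 597 \left(-607\right) = -45 - 362379 = -362424$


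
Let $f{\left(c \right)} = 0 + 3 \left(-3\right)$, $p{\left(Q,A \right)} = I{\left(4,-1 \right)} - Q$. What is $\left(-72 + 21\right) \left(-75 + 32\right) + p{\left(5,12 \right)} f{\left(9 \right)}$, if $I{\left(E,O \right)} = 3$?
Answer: $2211$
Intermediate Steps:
$p{\left(Q,A \right)} = 3 - Q$
$f{\left(c \right)} = -9$ ($f{\left(c \right)} = 0 - 9 = -9$)
$\left(-72 + 21\right) \left(-75 + 32\right) + p{\left(5,12 \right)} f{\left(9 \right)} = \left(-72 + 21\right) \left(-75 + 32\right) + \left(3 - 5\right) \left(-9\right) = \left(-51\right) \left(-43\right) + \left(3 - 5\right) \left(-9\right) = 2193 - -18 = 2193 + 18 = 2211$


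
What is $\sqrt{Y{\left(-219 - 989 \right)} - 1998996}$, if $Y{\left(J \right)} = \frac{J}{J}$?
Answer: $i \sqrt{1998995} \approx 1413.9 i$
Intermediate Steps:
$Y{\left(J \right)} = 1$
$\sqrt{Y{\left(-219 - 989 \right)} - 1998996} = \sqrt{1 - 1998996} = \sqrt{-1998995} = i \sqrt{1998995}$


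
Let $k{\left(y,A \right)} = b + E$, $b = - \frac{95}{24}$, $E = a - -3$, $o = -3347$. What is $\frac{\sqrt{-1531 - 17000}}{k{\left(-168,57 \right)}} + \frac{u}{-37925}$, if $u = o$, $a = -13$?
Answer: $\frac{3347}{37925} - \frac{72 i \sqrt{2059}}{335} \approx 0.088253 - 9.7525 i$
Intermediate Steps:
$E = -10$ ($E = -13 - -3 = -13 + 3 = -10$)
$b = - \frac{95}{24}$ ($b = \left(-95\right) \frac{1}{24} = - \frac{95}{24} \approx -3.9583$)
$u = -3347$
$k{\left(y,A \right)} = - \frac{335}{24}$ ($k{\left(y,A \right)} = - \frac{95}{24} - 10 = - \frac{335}{24}$)
$\frac{\sqrt{-1531 - 17000}}{k{\left(-168,57 \right)}} + \frac{u}{-37925} = \frac{\sqrt{-1531 - 17000}}{- \frac{335}{24}} - \frac{3347}{-37925} = \sqrt{-18531} \left(- \frac{24}{335}\right) - - \frac{3347}{37925} = 3 i \sqrt{2059} \left(- \frac{24}{335}\right) + \frac{3347}{37925} = - \frac{72 i \sqrt{2059}}{335} + \frac{3347}{37925} = \frac{3347}{37925} - \frac{72 i \sqrt{2059}}{335}$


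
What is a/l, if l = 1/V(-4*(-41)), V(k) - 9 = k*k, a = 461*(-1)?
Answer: -12403205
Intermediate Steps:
a = -461
V(k) = 9 + k**2 (V(k) = 9 + k*k = 9 + k**2)
l = 1/26905 (l = 1/(9 + (-4*(-41))**2) = 1/(9 + 164**2) = 1/(9 + 26896) = 1/26905 ≈ 3.7168e-5)
a/l = -461/1/26905 = -461*26905 = -12403205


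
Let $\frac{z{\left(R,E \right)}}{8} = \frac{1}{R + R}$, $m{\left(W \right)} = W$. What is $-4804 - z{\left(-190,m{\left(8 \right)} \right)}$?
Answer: $- \frac{456378}{95} \approx -4804.0$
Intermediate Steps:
$z{\left(R,E \right)} = \frac{4}{R}$ ($z{\left(R,E \right)} = \frac{8}{R + R} = \frac{8}{2 R} = 8 \frac{1}{2 R} = \frac{4}{R}$)
$-4804 - z{\left(-190,m{\left(8 \right)} \right)} = -4804 - \frac{4}{-190} = -4804 - 4 \left(- \frac{1}{190}\right) = -4804 - - \frac{2}{95} = -4804 + \frac{2}{95} = - \frac{456378}{95}$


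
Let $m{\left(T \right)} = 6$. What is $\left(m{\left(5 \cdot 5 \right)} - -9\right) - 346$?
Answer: $-331$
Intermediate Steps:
$\left(m{\left(5 \cdot 5 \right)} - -9\right) - 346 = \left(6 - -9\right) - 346 = \left(6 + 9\right) - 346 = 15 - 346 = -331$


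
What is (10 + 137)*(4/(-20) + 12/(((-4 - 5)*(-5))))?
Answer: 49/5 ≈ 9.8000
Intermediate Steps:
(10 + 137)*(4/(-20) + 12/(((-4 - 5)*(-5)))) = 147*(4*(-1/20) + 12/((-9*(-5)))) = 147*(-⅕ + 12/45) = 147*(-⅕ + 12*(1/45)) = 147*(-⅕ + 4/15) = 147*(1/15) = 49/5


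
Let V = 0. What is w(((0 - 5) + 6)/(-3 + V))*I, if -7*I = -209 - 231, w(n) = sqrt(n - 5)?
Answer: 1760*I*sqrt(3)/21 ≈ 145.16*I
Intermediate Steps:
w(n) = sqrt(-5 + n)
I = 440/7 (I = -(-209 - 231)/7 = -1/7*(-440) = 440/7 ≈ 62.857)
w(((0 - 5) + 6)/(-3 + V))*I = sqrt(-5 + ((0 - 5) + 6)/(-3 + 0))*(440/7) = sqrt(-5 + (-5 + 6)/(-3))*(440/7) = sqrt(-5 + 1*(-1/3))*(440/7) = sqrt(-5 - 1/3)*(440/7) = sqrt(-16/3)*(440/7) = (4*I*sqrt(3)/3)*(440/7) = 1760*I*sqrt(3)/21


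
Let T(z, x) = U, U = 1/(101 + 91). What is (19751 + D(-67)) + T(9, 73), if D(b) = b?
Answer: 3779329/192 ≈ 19684.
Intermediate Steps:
U = 1/192 ≈ 0.0052083
T(z, x) = 1/192
(19751 + D(-67)) + T(9, 73) = (19751 - 67) + 1/192 = 19684 + 1/192 = 3779329/192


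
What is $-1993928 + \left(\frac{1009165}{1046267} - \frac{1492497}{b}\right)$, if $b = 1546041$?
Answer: $- \frac{1075107154666442250}{539190559649} \approx -1.9939 \cdot 10^{6}$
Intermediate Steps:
$-1993928 + \left(\frac{1009165}{1046267} - \frac{1492497}{b}\right) = -1993928 + \left(\frac{1009165}{1046267} - \frac{1492497}{1546041}\right) = -1993928 + \left(1009165 \cdot \frac{1}{1046267} - \frac{497499}{515347}\right) = -1993928 + \left(\frac{1009165}{1046267} - \frac{497499}{515347}\right) = -1993928 - \frac{446630978}{539190559649} = - \frac{1075107154666442250}{539190559649}$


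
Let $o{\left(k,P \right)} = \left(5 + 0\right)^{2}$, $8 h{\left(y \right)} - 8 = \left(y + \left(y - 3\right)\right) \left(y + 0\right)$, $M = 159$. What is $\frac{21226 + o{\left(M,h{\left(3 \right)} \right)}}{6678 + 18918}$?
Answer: $\frac{269}{324} \approx 0.83025$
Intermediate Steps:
$h{\left(y \right)} = 1 + \frac{y \left(-3 + 2 y\right)}{8}$ ($h{\left(y \right)} = 1 + \frac{\left(y + \left(y - 3\right)\right) \left(y + 0\right)}{8} = 1 + \frac{\left(y + \left(-3 + y\right)\right) y}{8} = 1 + \frac{\left(-3 + 2 y\right) y}{8} = 1 + \frac{y \left(-3 + 2 y\right)}{8}$)
$o{\left(k,P \right)} = 25$ ($o{\left(k,P \right)} = 5^{2} = 25$)
$\frac{21226 + o{\left(M,h{\left(3 \right)} \right)}}{6678 + 18918} = \frac{21226 + 25}{6678 + 18918} = \frac{21251}{25596} = 21251 \cdot \frac{1}{25596} = \frac{269}{324}$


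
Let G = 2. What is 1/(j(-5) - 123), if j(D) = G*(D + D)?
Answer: -1/143 ≈ -0.0069930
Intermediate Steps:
j(D) = 4*D (j(D) = 2*(D + D) = 2*(2*D) = 4*D)
1/(j(-5) - 123) = 1/(4*(-5) - 123) = 1/(-20 - 123) = 1/(-143) = -1/143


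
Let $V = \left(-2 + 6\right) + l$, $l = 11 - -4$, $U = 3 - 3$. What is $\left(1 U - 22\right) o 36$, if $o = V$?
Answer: $-15048$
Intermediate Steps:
$U = 0$ ($U = 3 - 3 = 0$)
$l = 15$ ($l = 11 + 4 = 15$)
$V = 19$ ($V = \left(-2 + 6\right) + 15 = 4 + 15 = 19$)
$o = 19$
$\left(1 U - 22\right) o 36 = \left(1 \cdot 0 - 22\right) 19 \cdot 36 = \left(0 - 22\right) 19 \cdot 36 = \left(-22\right) 19 \cdot 36 = \left(-418\right) 36 = -15048$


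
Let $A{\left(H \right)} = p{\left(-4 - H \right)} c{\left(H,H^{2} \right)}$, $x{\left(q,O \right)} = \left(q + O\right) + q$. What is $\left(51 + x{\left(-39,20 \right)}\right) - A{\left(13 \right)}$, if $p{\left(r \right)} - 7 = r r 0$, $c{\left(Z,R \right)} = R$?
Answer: $-1190$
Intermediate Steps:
$p{\left(r \right)} = 7$ ($p{\left(r \right)} = 7 + r r 0 = 7 + r^{2} \cdot 0 = 7 + 0 = 7$)
$x{\left(q,O \right)} = O + 2 q$ ($x{\left(q,O \right)} = \left(O + q\right) + q = O + 2 q$)
$A{\left(H \right)} = 7 H^{2}$
$\left(51 + x{\left(-39,20 \right)}\right) - A{\left(13 \right)} = \left(51 + \left(20 + 2 \left(-39\right)\right)\right) - 7 \cdot 13^{2} = \left(51 + \left(20 - 78\right)\right) - 7 \cdot 169 = \left(51 - 58\right) - 1183 = -7 - 1183 = -1190$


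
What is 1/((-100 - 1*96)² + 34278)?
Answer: 1/72694 ≈ 1.3756e-5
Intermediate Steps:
1/((-100 - 1*96)² + 34278) = 1/((-100 - 96)² + 34278) = 1/((-196)² + 34278) = 1/(38416 + 34278) = 1/72694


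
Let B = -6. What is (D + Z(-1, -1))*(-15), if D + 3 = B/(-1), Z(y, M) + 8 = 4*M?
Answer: 135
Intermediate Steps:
Z(y, M) = -8 + 4*M
D = 3 (D = -3 - 6/(-1) = -3 - 6*(-1) = -3 + 6 = 3)
(D + Z(-1, -1))*(-15) = (3 + (-8 + 4*(-1)))*(-15) = (3 + (-8 - 4))*(-15) = (3 - 12)*(-15) = -9*(-15) = 135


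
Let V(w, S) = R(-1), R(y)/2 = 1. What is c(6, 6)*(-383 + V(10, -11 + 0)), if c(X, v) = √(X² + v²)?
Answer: -2286*√2 ≈ -3232.9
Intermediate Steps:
R(y) = 2 (R(y) = 2*1 = 2)
V(w, S) = 2
c(6, 6)*(-383 + V(10, -11 + 0)) = √(6² + 6²)*(-383 + 2) = √(36 + 36)*(-381) = √72*(-381) = (6*√2)*(-381) = -2286*√2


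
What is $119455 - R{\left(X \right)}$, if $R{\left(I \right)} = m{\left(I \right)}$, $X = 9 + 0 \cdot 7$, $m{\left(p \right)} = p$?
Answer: $119446$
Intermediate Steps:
$X = 9$ ($X = 9 + 0 = 9$)
$R{\left(I \right)} = I$
$119455 - R{\left(X \right)} = 119455 - 9 = 119446$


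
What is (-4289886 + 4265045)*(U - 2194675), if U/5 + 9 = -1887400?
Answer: 288943556520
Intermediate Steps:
U = -9437045 (U = -45 + 5*(-1887400) = -45 - 9437000 = -9437045)
(-4289886 + 4265045)*(U - 2194675) = (-4289886 + 4265045)*(-9437045 - 2194675) = -24841*(-11631720) = 288943556520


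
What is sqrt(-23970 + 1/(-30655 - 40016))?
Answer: I*sqrt(119715534147441)/70671 ≈ 154.82*I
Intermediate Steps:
sqrt(-23970 + 1/(-30655 - 40016)) = sqrt(-23970 + 1/(-70671)) = sqrt(-23970 - 1/70671) = sqrt(-1693983871/70671) = I*sqrt(119715534147441)/70671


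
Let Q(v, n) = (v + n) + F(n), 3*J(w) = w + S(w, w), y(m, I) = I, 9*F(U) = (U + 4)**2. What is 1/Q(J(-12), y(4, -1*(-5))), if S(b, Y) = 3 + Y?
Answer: 1/7 ≈ 0.14286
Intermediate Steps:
F(U) = (4 + U)**2/9 (F(U) = (U + 4)**2/9 = (4 + U)**2/9)
J(w) = 1 + 2*w/3 (J(w) = (w + (3 + w))/3 = (3 + 2*w)/3 = 1 + 2*w/3)
Q(v, n) = n + v + (4 + n)**2/9 (Q(v, n) = (v + n) + (4 + n)**2/9 = (n + v) + (4 + n)**2/9 = n + v + (4 + n)**2/9)
1/Q(J(-12), y(4, -1*(-5))) = 1/(-1*(-5) + (1 + (2/3)*(-12)) + (4 - 1*(-5))**2/9) = 1/(5 + (1 - 8) + (4 + 5)**2/9) = 1/(5 - 7 + (1/9)*9**2) = 1/(5 - 7 + (1/9)*81) = 1/(5 - 7 + 9) = 1/7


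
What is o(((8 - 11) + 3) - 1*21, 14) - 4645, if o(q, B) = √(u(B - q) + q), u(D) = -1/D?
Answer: -4645 + 4*I*√1610/35 ≈ -4645.0 + 4.5857*I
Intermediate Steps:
o(q, B) = √(q - 1/(B - q)) (o(q, B) = √(-1/(B - q) + q) = √(q - 1/(B - q)))
o(((8 - 11) + 3) - 1*21, 14) - 4645 = √((-1 + (((8 - 11) + 3) - 1*21)*(14 - (((8 - 11) + 3) - 1*21)))/(14 - (((8 - 11) + 3) - 1*21))) - 4645 = √((-1 + ((-3 + 3) - 21)*(14 - ((-3 + 3) - 21)))/(14 - ((-3 + 3) - 21))) - 4645 = √((-1 + (0 - 21)*(14 - (0 - 21)))/(14 - (0 - 21))) - 4645 = √((-1 - 21*(14 - 1*(-21)))/(14 - 1*(-21))) - 4645 = √((-1 - 21*(14 + 21))/(14 + 21)) - 4645 = √((-1 - 21*35)/35) - 4645 = √((-1 - 735)/35) - 4645 = √((1/35)*(-736)) - 4645 = √(-736/35) - 4645 = 4*I*√1610/35 - 4645 = -4645 + 4*I*√1610/35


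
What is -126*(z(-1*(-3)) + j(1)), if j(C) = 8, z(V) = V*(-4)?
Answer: 504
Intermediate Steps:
z(V) = -4*V
-126*(z(-1*(-3)) + j(1)) = -126*(-(-4)*(-3) + 8) = -126*(-4*3 + 8) = -126*(-12 + 8) = -126*(-4) = 504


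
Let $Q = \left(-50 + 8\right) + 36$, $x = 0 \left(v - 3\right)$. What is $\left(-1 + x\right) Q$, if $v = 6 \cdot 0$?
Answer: $6$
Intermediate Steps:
$v = 0$
$x = 0$ ($x = 0 \left(0 - 3\right) = 0 \left(-3\right) = 0$)
$Q = -6$ ($Q = -42 + 36 = -6$)
$\left(-1 + x\right) Q = \left(-1 + 0\right) \left(-6\right) = \left(-1\right) \left(-6\right) = 6$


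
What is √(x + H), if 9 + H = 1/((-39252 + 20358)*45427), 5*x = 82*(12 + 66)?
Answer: √23393114849039175586770/4291488690 ≈ 35.640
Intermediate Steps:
x = 6396/5 (x = (82*(12 + 66))/5 = (82*78)/5 = (⅕)*6396 = 6396/5 ≈ 1279.2)
H = -7724679643/858297738 (H = -9 + 1/((-39252 + 20358)*45427) = -9 + (1/45427)/(-18894) = -9 - 1/18894*1/45427 = -9 - 1/858297738 = -7724679643/858297738 ≈ -9.0000)
√(x + H) = √(6396/5 - 7724679643/858297738) = √(5451048934033/4291488690) = √23393114849039175586770/4291488690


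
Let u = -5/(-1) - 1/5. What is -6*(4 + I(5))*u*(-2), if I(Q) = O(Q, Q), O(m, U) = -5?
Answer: -288/5 ≈ -57.600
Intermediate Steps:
I(Q) = -5
u = 24/5 (u = -5*(-1) - 1*⅕ = 5 - ⅕ = 24/5 ≈ 4.8000)
-6*(4 + I(5))*u*(-2) = -6*(4 - 5)*24/5*(-2) = -(-6)*24/5*(-2) = -6*(-24/5)*(-2) = (144/5)*(-2) = -288/5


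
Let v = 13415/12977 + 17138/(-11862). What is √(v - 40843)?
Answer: I*√26883385072884830927/25655529 ≈ 202.1*I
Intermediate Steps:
v = -31635548/76966587 (v = 13415*(1/12977) + 17138*(-1/11862) = 13415/12977 - 8569/5931 = -31635548/76966587 ≈ -0.41103)
√(v - 40843) = √(-31635548/76966587 - 40843) = √(-3143577948389/76966587) = I*√26883385072884830927/25655529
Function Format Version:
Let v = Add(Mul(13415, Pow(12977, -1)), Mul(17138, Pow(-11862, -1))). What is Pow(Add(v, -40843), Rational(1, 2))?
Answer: Mul(Rational(1, 25655529), I, Pow(26883385072884830927, Rational(1, 2))) ≈ Mul(202.10, I)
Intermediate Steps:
v = Rational(-31635548, 76966587) (v = Add(Mul(13415, Rational(1, 12977)), Mul(17138, Rational(-1, 11862))) = Add(Rational(13415, 12977), Rational(-8569, 5931)) = Rational(-31635548, 76966587) ≈ -0.41103)
Pow(Add(v, -40843), Rational(1, 2)) = Pow(Add(Rational(-31635548, 76966587), -40843), Rational(1, 2)) = Pow(Rational(-3143577948389, 76966587), Rational(1, 2)) = Mul(Rational(1, 25655529), I, Pow(26883385072884830927, Rational(1, 2)))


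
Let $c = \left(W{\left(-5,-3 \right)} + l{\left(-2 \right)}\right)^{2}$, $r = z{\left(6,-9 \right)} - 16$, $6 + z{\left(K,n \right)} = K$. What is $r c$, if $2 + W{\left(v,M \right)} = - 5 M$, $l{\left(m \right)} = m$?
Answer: $-1936$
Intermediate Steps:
$z{\left(K,n \right)} = -6 + K$
$W{\left(v,M \right)} = -2 - 5 M$
$r = -16$ ($r = \left(-6 + 6\right) - 16 = 0 - 16 = -16$)
$c = 121$ ($c = \left(\left(-2 - -15\right) - 2\right)^{2} = \left(\left(-2 + 15\right) - 2\right)^{2} = \left(13 - 2\right)^{2} = 11^{2} = 121$)
$r c = \left(-16\right) 121 = -1936$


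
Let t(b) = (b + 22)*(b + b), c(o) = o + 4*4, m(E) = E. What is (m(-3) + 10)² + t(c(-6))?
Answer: 689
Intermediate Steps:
c(o) = 16 + o (c(o) = o + 16 = 16 + o)
t(b) = 2*b*(22 + b) (t(b) = (22 + b)*(2*b) = 2*b*(22 + b))
(m(-3) + 10)² + t(c(-6)) = (-3 + 10)² + 2*(16 - 6)*(22 + (16 - 6)) = 7² + 2*10*(22 + 10) = 49 + 2*10*32 = 49 + 640 = 689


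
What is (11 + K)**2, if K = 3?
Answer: 196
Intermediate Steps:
(11 + K)**2 = (11 + 3)**2 = 14**2 = 196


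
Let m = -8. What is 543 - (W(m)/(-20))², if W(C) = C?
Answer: 13571/25 ≈ 542.84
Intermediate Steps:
543 - (W(m)/(-20))² = 543 - (-8/(-20))² = 543 - (-8*(-1/20))² = 543 - (⅖)² = 543 - 1*4/25 = 543 - 4/25 = 13571/25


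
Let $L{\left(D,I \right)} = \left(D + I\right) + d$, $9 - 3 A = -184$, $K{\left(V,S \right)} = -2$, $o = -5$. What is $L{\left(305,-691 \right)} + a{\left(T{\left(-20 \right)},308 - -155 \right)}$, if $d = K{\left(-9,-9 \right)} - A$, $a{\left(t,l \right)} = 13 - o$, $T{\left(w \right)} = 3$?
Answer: $- \frac{1303}{3} \approx -434.33$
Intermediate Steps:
$A = \frac{193}{3}$ ($A = 3 - - \frac{184}{3} = 3 + \frac{184}{3} = \frac{193}{3} \approx 64.333$)
$a{\left(t,l \right)} = 18$ ($a{\left(t,l \right)} = 13 - -5 = 13 + 5 = 18$)
$d = - \frac{199}{3}$ ($d = -2 - \frac{193}{3} = - \frac{199}{3} \approx -66.333$)
$L{\left(D,I \right)} = - \frac{199}{3} + D + I$ ($L{\left(D,I \right)} = \left(D + I\right) - \frac{199}{3} = - \frac{199}{3} + D + I$)
$L{\left(305,-691 \right)} + a{\left(T{\left(-20 \right)},308 - -155 \right)} = \left(- \frac{199}{3} + 305 - 691\right) + 18 = - \frac{1357}{3} + 18 = - \frac{1303}{3}$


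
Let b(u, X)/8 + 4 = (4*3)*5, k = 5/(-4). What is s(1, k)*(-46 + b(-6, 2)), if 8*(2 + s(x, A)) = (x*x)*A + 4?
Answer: -10653/16 ≈ -665.81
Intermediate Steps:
k = -5/4 (k = 5*(-1/4) = -5/4 ≈ -1.2500)
b(u, X) = 448 (b(u, X) = -32 + 8*((4*3)*5) = -32 + 8*(12*5) = -32 + 8*60 = -32 + 480 = 448)
s(x, A) = -3/2 + A*x**2/8 (s(x, A) = -2 + ((x*x)*A + 4)/8 = -2 + (x**2*A + 4)/8 = -2 + (A*x**2 + 4)/8 = -2 + (4 + A*x**2)/8 = -2 + (1/2 + A*x**2/8) = -3/2 + A*x**2/8)
s(1, k)*(-46 + b(-6, 2)) = (-3/2 + (1/8)*(-5/4)*1**2)*(-46 + 448) = (-3/2 + (1/8)*(-5/4)*1)*402 = (-3/2 - 5/32)*402 = -53/32*402 = -10653/16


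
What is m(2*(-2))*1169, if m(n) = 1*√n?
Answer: 2338*I ≈ 2338.0*I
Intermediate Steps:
m(n) = √n
m(2*(-2))*1169 = √(2*(-2))*1169 = √(-4)*1169 = (2*I)*1169 = 2338*I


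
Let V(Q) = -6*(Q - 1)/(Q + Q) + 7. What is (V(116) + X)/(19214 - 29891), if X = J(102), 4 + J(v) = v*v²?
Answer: -41033377/412844 ≈ -99.392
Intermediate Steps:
J(v) = -4 + v³ (J(v) = -4 + v*v² = -4 + v³)
V(Q) = 7 - 3*(-1 + Q)/Q (V(Q) = -6*(-1 + Q)/(2*Q) + 7 = -6*(-1 + Q)*1/(2*Q) + 7 = -3*(-1 + Q)/Q + 7 = 7 - 3*(-1 + Q)/Q)
X = 1061204 (X = -4 + 102³ = -4 + 1061208 = 1061204)
(V(116) + X)/(19214 - 29891) = ((4 + 3/116) + 1061204)/(19214 - 29891) = ((4 + 3*(1/116)) + 1061204)/(-10677) = ((4 + 3/116) + 1061204)*(-1/10677) = (467/116 + 1061204)*(-1/10677) = (123100131/116)*(-1/10677) = -41033377/412844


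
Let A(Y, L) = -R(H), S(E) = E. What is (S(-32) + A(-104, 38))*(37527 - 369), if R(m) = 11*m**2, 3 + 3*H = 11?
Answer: -12286912/3 ≈ -4.0956e+6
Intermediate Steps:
H = 8/3 (H = -1 + (1/3)*11 = -1 + 11/3 = 8/3 ≈ 2.6667)
A(Y, L) = -704/9 (A(Y, L) = -11*(8/3)**2 = -11*64/9 = -1*704/9 = -704/9)
(S(-32) + A(-104, 38))*(37527 - 369) = (-32 - 704/9)*(37527 - 369) = -992/9*37158 = -12286912/3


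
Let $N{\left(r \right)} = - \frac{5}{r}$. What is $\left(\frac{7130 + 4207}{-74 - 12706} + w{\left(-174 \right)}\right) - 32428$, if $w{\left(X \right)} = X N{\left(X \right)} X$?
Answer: $- \frac{134440859}{4260} \approx -31559.0$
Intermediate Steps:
$w{\left(X \right)} = - 5 X$ ($w{\left(X \right)} = X \left(- \frac{5}{X}\right) X = - 5 X$)
$\left(\frac{7130 + 4207}{-74 - 12706} + w{\left(-174 \right)}\right) - 32428 = \left(\frac{7130 + 4207}{-74 - 12706} - -870\right) - 32428 = \left(\frac{11337}{-12780} + 870\right) - 32428 = \left(11337 \left(- \frac{1}{12780}\right) + 870\right) - 32428 = \left(- \frac{3779}{4260} + 870\right) - 32428 = \frac{3702421}{4260} - 32428 = - \frac{134440859}{4260}$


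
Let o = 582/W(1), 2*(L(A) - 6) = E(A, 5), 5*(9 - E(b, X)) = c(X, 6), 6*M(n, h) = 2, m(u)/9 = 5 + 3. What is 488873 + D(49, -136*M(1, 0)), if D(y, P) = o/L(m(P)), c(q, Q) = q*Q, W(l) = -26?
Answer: 31776551/65 ≈ 4.8887e+5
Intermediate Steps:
m(u) = 72 (m(u) = 9*(5 + 3) = 9*8 = 72)
M(n, h) = ⅓ (M(n, h) = (⅙)*2 = ⅓)
c(q, Q) = Q*q
E(b, X) = 9 - 6*X/5
L(A) = 15/2 (L(A) = 6 + (9 - 6/5*5)/2 = 6 + (9 - 6)/2 = 6 + (½)*3 = 6 + 3/2 = 15/2)
o = -291/13 (o = 582/(-26) = 582*(-1/26) = -291/13 ≈ -22.385)
D(y, P) = -194/65 (D(y, P) = -291/(13*15/2) = -291/13*2/15 = -194/65)
488873 + D(49, -136*M(1, 0)) = 488873 - 194/65 = 31776551/65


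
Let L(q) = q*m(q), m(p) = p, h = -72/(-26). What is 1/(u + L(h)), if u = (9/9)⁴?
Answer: 169/1465 ≈ 0.11536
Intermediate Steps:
h = 36/13 (h = -72*(-1/26) = 36/13 ≈ 2.7692)
u = 1 (u = (9*(⅑))⁴ = 1⁴ = 1)
L(q) = q² (L(q) = q*q = q²)
1/(u + L(h)) = 1/(1 + (36/13)²) = 1/(1 + 1296/169) = 1/(1465/169) = 169/1465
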